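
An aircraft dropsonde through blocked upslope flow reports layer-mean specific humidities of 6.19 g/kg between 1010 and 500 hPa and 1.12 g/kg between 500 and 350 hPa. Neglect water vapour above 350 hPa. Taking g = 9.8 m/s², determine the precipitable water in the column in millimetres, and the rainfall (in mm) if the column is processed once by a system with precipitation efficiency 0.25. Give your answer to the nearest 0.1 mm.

Precipitable water is the column-integrated vapour mass per unit area: PW = (1/g) Σ q̄ Δp, with q in kg/kg and Δp in Pa (1 kg/m² of water = 1 mm).
Layer 1010–500 hPa: Δp = 510 hPa = 51000 Pa, q̄ = 0.00619 kg/kg → 0.00619 × 51000 / 9.8 = 32.21 mm
Layer 500–350 hPa: Δp = 150 hPa = 15000 Pa, q̄ = 0.00112 kg/kg → 0.00112 × 15000 / 9.8 = 1.71 mm
PW = 32.21 + 1.71 = 33.92 ≈ 33.9 mm.
Rainfall = ε × PW = 0.25 × 33.9 = 8.5 mm.

PW ≈ 33.9 mm; rainfall ≈ 8.5 mm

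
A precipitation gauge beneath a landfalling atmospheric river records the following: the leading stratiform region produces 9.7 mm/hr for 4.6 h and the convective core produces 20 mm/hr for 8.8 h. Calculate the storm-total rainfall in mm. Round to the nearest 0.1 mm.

total ≈ 220.6 mm

Total = Σ Rᵢ Δtᵢ = 9.7 × 4.6 + 20 × 8.8
      = 44.62 + 176 = 220.6 mm.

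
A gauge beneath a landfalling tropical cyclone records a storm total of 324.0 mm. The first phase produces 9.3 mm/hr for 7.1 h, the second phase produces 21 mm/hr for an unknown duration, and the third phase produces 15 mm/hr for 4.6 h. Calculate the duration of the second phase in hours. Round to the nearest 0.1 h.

Known phases: 9.3 × 7.1 + 15 × 4.6 = 66.03 + 69 = 135.03 mm.
Remaining depth = 324.0 − 135.03 = 188.97 mm.
Duration = 188.97 / 21 = 9.0 h.

duration ≈ 9.0 h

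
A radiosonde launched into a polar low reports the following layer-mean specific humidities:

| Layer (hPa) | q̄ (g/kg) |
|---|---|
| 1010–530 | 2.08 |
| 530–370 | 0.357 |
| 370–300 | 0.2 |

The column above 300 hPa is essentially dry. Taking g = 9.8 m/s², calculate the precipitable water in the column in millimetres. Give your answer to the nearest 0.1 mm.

Precipitable water is the column-integrated vapour mass per unit area: PW = (1/g) Σ q̄ Δp, with q in kg/kg and Δp in Pa (1 kg/m² of water = 1 mm).
Layer 1010–530 hPa: Δp = 480 hPa = 48000 Pa, q̄ = 0.00208 kg/kg → 0.00208 × 48000 / 9.8 = 10.19 mm
Layer 530–370 hPa: Δp = 160 hPa = 16000 Pa, q̄ = 0.000357 kg/kg → 0.000357 × 16000 / 9.8 = 0.58 mm
Layer 370–300 hPa: Δp = 70 hPa = 7000 Pa, q̄ = 0.0002 kg/kg → 0.0002 × 7000 / 9.8 = 0.14 mm
PW = 10.19 + 0.58 + 0.14 = 10.91 ≈ 10.9 mm.

PW ≈ 10.9 mm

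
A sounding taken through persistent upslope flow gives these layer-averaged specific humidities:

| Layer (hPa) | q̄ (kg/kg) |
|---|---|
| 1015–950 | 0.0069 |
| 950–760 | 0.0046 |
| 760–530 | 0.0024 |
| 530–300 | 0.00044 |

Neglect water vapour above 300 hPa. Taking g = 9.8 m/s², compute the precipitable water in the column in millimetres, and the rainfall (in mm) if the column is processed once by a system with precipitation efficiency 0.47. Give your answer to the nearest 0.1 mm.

PW ≈ 20.2 mm; rainfall ≈ 9.5 mm

Precipitable water is the column-integrated vapour mass per unit area: PW = (1/g) Σ q̄ Δp, with q in kg/kg and Δp in Pa (1 kg/m² of water = 1 mm).
Layer 1015–950 hPa: Δp = 65 hPa = 6500 Pa, q̄ = 0.0069 kg/kg → 0.0069 × 6500 / 9.8 = 4.58 mm
Layer 950–760 hPa: Δp = 190 hPa = 19000 Pa, q̄ = 0.0046 kg/kg → 0.0046 × 19000 / 9.8 = 8.92 mm
Layer 760–530 hPa: Δp = 230 hPa = 23000 Pa, q̄ = 0.0024 kg/kg → 0.0024 × 23000 / 9.8 = 5.63 mm
Layer 530–300 hPa: Δp = 230 hPa = 23000 Pa, q̄ = 0.00044 kg/kg → 0.00044 × 23000 / 9.8 = 1.03 mm
PW = 4.58 + 8.92 + 5.63 + 1.03 = 20.16 ≈ 20.2 mm.
Rainfall = ε × PW = 0.47 × 20.2 = 9.5 mm.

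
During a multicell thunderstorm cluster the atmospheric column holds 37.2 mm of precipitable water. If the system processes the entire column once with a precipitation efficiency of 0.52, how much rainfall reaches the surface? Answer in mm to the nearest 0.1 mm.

rainfall ≈ 19.3 mm

Rainfall = ε × PW = 0.52 × 37.2 = 19.3 mm.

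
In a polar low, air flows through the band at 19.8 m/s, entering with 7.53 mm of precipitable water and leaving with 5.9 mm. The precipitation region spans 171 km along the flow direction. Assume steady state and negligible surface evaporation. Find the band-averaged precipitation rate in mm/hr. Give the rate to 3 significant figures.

Column moisture flux per unit crosswind length is F = V × PW.
Inflow: F_in = 19.8 × 7.53 = 149.094 mm·m/s
Outflow: F_out = 19.8 × 5.9 = 116.82 mm·m/s
Steady-state rate R = (F_in − F_out)/L = (149.094 − 116.82) / 171000 m = 1.887e-04 mm/s.
R = 1.887e-04 × 3600 = 0.679 mm/hr.

R ≈ 0.679 mm/hr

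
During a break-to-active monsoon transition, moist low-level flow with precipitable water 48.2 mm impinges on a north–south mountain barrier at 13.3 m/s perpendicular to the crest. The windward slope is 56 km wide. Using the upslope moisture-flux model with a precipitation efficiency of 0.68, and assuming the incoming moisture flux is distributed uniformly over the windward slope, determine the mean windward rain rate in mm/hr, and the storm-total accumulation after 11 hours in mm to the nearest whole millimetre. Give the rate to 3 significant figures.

R ≈ 28.0 mm/hr; total ≈ 308 mm

Incoming column moisture flux per unit ridge length: F = V × PW = 13.3 × 48.2 = 641.06 mm·m/s.
Spread over the 56 km slope with efficiency ε = 0.68: R = ε·F/W = 0.68 × 641.06 / 56000 m = 7.784e-03 mm/s.
R = 7.784e-03 × 3600 = 28.0 mm/hr.
Over 11 h: total = 28.0 × 11 = 308 mm.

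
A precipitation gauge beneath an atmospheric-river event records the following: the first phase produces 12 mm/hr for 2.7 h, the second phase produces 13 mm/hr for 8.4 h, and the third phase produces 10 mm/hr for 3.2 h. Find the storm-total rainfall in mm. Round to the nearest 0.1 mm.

total ≈ 173.6 mm

Total = Σ Rᵢ Δtᵢ = 12 × 2.7 + 13 × 8.4 + 10 × 3.2
      = 32.4 + 109.2 + 32 = 173.6 mm.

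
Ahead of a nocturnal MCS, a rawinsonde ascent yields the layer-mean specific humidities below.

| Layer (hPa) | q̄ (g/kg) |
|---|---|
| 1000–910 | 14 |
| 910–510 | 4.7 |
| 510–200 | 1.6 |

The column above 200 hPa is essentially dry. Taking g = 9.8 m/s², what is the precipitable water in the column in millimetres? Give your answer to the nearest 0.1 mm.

Precipitable water is the column-integrated vapour mass per unit area: PW = (1/g) Σ q̄ Δp, with q in kg/kg and Δp in Pa (1 kg/m² of water = 1 mm).
Layer 1000–910 hPa: Δp = 90 hPa = 9000 Pa, q̄ = 0.014 kg/kg → 0.014 × 9000 / 9.8 = 12.86 mm
Layer 910–510 hPa: Δp = 400 hPa = 40000 Pa, q̄ = 0.0047 kg/kg → 0.0047 × 40000 / 9.8 = 19.18 mm
Layer 510–200 hPa: Δp = 310 hPa = 31000 Pa, q̄ = 0.0016 kg/kg → 0.0016 × 31000 / 9.8 = 5.06 mm
PW = 12.86 + 19.18 + 5.06 = 37.10 ≈ 37.1 mm.

PW ≈ 37.1 mm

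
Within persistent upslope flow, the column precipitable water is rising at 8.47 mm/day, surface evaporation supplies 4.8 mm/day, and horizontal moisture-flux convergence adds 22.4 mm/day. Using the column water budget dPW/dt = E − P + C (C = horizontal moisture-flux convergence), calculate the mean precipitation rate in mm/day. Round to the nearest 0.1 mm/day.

P ≈ 18.7 mm/day

dPW/dt = +8.47 mm/day.
P = E + C − dPW/dt = 4.8 + (22.4) − (+8.47) = 18.7 mm/day.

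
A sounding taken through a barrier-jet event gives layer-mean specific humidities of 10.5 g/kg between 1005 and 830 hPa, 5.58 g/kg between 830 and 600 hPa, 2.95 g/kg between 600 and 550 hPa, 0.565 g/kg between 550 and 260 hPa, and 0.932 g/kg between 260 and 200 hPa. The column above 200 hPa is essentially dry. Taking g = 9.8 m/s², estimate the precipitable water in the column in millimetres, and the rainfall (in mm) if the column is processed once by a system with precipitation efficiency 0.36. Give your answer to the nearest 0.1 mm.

PW ≈ 35.6 mm; rainfall ≈ 12.8 mm

Precipitable water is the column-integrated vapour mass per unit area: PW = (1/g) Σ q̄ Δp, with q in kg/kg and Δp in Pa (1 kg/m² of water = 1 mm).
Layer 1005–830 hPa: Δp = 175 hPa = 17500 Pa, q̄ = 0.0105 kg/kg → 0.0105 × 17500 / 9.8 = 18.75 mm
Layer 830–600 hPa: Δp = 230 hPa = 23000 Pa, q̄ = 0.00558 kg/kg → 0.00558 × 23000 / 9.8 = 13.10 mm
Layer 600–550 hPa: Δp = 50 hPa = 5000 Pa, q̄ = 0.00295 kg/kg → 0.00295 × 5000 / 9.8 = 1.51 mm
Layer 550–260 hPa: Δp = 290 hPa = 29000 Pa, q̄ = 0.000565 kg/kg → 0.000565 × 29000 / 9.8 = 1.67 mm
Layer 260–200 hPa: Δp = 60 hPa = 6000 Pa, q̄ = 0.000932 kg/kg → 0.000932 × 6000 / 9.8 = 0.57 mm
PW = 18.75 + 13.10 + 1.51 + 1.67 + 0.57 = 35.60 ≈ 35.6 mm.
Rainfall = ε × PW = 0.36 × 35.6 = 12.8 mm.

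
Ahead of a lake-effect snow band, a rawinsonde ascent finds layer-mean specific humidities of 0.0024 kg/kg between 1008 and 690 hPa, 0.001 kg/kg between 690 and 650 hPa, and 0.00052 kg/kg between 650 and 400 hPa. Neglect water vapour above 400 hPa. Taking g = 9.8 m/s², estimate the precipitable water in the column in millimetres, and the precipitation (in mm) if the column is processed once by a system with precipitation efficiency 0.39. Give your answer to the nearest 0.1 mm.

PW ≈ 9.5 mm; precipitation ≈ 3.7 mm

Precipitable water is the column-integrated vapour mass per unit area: PW = (1/g) Σ q̄ Δp, with q in kg/kg and Δp in Pa (1 kg/m² of water = 1 mm).
Layer 1008–690 hPa: Δp = 318 hPa = 31800 Pa, q̄ = 0.0024 kg/kg → 0.0024 × 31800 / 9.8 = 7.79 mm
Layer 690–650 hPa: Δp = 40 hPa = 4000 Pa, q̄ = 0.001 kg/kg → 0.001 × 4000 / 9.8 = 0.41 mm
Layer 650–400 hPa: Δp = 250 hPa = 25000 Pa, q̄ = 0.00052 kg/kg → 0.00052 × 25000 / 9.8 = 1.33 mm
PW = 7.79 + 0.41 + 1.33 = 9.53 ≈ 9.5 mm.
Precipitation = ε × PW = 0.39 × 9.5 = 3.7 mm.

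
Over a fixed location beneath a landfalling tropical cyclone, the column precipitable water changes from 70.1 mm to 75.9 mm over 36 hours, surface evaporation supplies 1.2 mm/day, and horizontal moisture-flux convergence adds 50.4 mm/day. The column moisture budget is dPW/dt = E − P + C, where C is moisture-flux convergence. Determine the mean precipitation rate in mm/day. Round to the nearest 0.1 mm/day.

P ≈ 47.7 mm/day

dPW/dt = (75.9 − 70.1) mm / (36/24 day) = +3.867 mm/day.
P = E + C − dPW/dt = 1.2 + (50.4) − (+3.867) = 47.7 mm/day.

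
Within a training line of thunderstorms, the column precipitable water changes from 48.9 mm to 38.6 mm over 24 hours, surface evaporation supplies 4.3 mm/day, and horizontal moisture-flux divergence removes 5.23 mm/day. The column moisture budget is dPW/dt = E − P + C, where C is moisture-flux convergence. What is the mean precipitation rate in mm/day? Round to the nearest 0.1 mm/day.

P ≈ 9.4 mm/day

dPW/dt = (38.6 − 48.9) mm / (24/24 day) = -10.300 mm/day.
P = E + C − dPW/dt = 4.3 + (-5.23) − (-10.300) = 9.4 mm/day.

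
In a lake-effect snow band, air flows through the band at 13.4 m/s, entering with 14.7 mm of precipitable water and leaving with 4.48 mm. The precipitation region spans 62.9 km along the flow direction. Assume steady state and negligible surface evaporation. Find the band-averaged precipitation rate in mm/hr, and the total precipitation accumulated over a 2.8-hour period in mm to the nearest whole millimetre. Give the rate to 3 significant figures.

R ≈ 7.84 mm/hr; total ≈ 22 mm

Column moisture flux per unit crosswind length is F = V × PW.
Inflow: F_in = 13.4 × 14.7 = 196.98 mm·m/s
Outflow: F_out = 13.4 × 4.48 = 60.032 mm·m/s
Steady-state rate R = (F_in − F_out)/L = (196.98 − 60.032) / 62900 m = 2.177e-03 mm/s.
R = 2.177e-03 × 3600 = 7.84 mm/hr.
Over 2.8 h: total = 7.84 × 2.8 = 21.952 ≈ 22 mm.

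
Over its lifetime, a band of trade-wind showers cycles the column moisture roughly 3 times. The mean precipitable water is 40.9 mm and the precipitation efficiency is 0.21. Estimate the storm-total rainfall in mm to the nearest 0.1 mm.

Each cycle deposits ε × PW = 0.21 × 40.9 = 8.589 mm.
Over 3 cycles: 3 × 8.589 = 25.8 mm.

rainfall ≈ 25.8 mm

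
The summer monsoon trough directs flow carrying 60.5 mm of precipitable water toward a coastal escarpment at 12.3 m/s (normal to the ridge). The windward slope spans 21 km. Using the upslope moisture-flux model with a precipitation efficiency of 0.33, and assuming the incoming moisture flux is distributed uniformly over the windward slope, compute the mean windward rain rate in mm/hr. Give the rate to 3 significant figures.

R ≈ 42.1 mm/hr

Incoming column moisture flux per unit ridge length: F = V × PW = 12.3 × 60.5 = 744.15 mm·m/s.
Spread over the 21 km slope with efficiency ε = 0.33: R = ε·F/W = 0.33 × 744.15 / 21000 m = 1.169e-02 mm/s.
R = 1.169e-02 × 3600 = 42.1 mm/hr.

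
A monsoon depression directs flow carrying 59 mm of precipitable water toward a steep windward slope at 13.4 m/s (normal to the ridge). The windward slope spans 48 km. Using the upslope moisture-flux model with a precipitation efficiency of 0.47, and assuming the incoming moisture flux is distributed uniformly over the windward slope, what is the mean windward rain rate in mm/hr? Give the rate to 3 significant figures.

Incoming column moisture flux per unit ridge length: F = V × PW = 13.4 × 59 = 790.6 mm·m/s.
Spread over the 48 km slope with efficiency ε = 0.47: R = ε·F/W = 0.47 × 790.6 / 48000 m = 7.741e-03 mm/s.
R = 7.741e-03 × 3600 = 27.9 mm/hr.

R ≈ 27.9 mm/hr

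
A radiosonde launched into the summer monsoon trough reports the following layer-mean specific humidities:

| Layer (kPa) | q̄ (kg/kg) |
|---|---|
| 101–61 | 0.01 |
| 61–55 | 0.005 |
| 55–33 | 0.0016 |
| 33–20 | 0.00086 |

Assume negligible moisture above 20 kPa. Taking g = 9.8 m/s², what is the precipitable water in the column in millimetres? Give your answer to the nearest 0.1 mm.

PW ≈ 48.6 mm

Precipitable water is the column-integrated vapour mass per unit area: PW = (1/g) Σ q̄ Δp, with q in kg/kg and Δp in Pa (1 kg/m² of water = 1 mm).
Layer 101–61 kPa: Δp = 400 hPa = 40000 Pa, q̄ = 0.01 kg/kg → 0.01 × 40000 / 9.8 = 40.82 mm
Layer 61–55 kPa: Δp = 60 hPa = 6000 Pa, q̄ = 0.005 kg/kg → 0.005 × 6000 / 9.8 = 3.06 mm
Layer 55–33 kPa: Δp = 220 hPa = 22000 Pa, q̄ = 0.0016 kg/kg → 0.0016 × 22000 / 9.8 = 3.59 mm
Layer 33–20 kPa: Δp = 130 hPa = 13000 Pa, q̄ = 0.00086 kg/kg → 0.00086 × 13000 / 9.8 = 1.14 mm
PW = 40.82 + 3.06 + 3.59 + 1.14 = 48.61 ≈ 48.6 mm.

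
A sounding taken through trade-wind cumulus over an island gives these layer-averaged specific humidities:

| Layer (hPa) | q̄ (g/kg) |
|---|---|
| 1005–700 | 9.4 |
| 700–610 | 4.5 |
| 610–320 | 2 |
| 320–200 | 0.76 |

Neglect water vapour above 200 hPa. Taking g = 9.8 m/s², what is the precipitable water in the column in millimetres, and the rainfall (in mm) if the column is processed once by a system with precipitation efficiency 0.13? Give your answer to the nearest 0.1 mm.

PW ≈ 40.2 mm; rainfall ≈ 5.2 mm

Precipitable water is the column-integrated vapour mass per unit area: PW = (1/g) Σ q̄ Δp, with q in kg/kg and Δp in Pa (1 kg/m² of water = 1 mm).
Layer 1005–700 hPa: Δp = 305 hPa = 30500 Pa, q̄ = 0.0094 kg/kg → 0.0094 × 30500 / 9.8 = 29.26 mm
Layer 700–610 hPa: Δp = 90 hPa = 9000 Pa, q̄ = 0.0045 kg/kg → 0.0045 × 9000 / 9.8 = 4.13 mm
Layer 610–320 hPa: Δp = 290 hPa = 29000 Pa, q̄ = 0.002 kg/kg → 0.002 × 29000 / 9.8 = 5.92 mm
Layer 320–200 hPa: Δp = 120 hPa = 12000 Pa, q̄ = 0.00076 kg/kg → 0.00076 × 12000 / 9.8 = 0.93 mm
PW = 29.26 + 4.13 + 5.92 + 0.93 = 40.24 ≈ 40.2 mm.
Rainfall = ε × PW = 0.13 × 40.2 = 5.2 mm.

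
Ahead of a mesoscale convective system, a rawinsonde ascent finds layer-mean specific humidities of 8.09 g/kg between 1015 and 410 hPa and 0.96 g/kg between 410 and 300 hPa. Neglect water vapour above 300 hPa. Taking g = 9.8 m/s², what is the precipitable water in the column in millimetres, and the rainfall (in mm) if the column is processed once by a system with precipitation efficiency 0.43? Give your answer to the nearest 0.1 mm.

PW ≈ 51.0 mm; rainfall ≈ 21.9 mm

Precipitable water is the column-integrated vapour mass per unit area: PW = (1/g) Σ q̄ Δp, with q in kg/kg and Δp in Pa (1 kg/m² of water = 1 mm).
Layer 1015–410 hPa: Δp = 605 hPa = 60500 Pa, q̄ = 0.00809 kg/kg → 0.00809 × 60500 / 9.8 = 49.94 mm
Layer 410–300 hPa: Δp = 110 hPa = 11000 Pa, q̄ = 0.00096 kg/kg → 0.00096 × 11000 / 9.8 = 1.08 mm
PW = 49.94 + 1.08 = 51.02 ≈ 51.0 mm.
Rainfall = ε × PW = 0.43 × 51.0 = 21.9 mm.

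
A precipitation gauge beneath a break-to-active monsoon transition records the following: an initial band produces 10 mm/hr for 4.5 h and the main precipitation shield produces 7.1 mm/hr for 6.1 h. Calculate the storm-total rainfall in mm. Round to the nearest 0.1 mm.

total ≈ 88.3 mm

Total = Σ Rᵢ Δtᵢ = 10 × 4.5 + 7.1 × 6.1
      = 45 + 43.31 = 88.3 mm.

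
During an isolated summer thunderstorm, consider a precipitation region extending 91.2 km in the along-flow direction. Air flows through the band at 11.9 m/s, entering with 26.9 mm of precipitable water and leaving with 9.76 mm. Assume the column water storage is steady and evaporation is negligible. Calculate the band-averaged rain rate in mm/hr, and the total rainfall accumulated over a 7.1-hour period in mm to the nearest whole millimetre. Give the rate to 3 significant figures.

R ≈ 8.05 mm/hr; total ≈ 57 mm

Column moisture flux per unit crosswind length is F = V × PW.
Inflow: F_in = 11.9 × 26.9 = 320.11 mm·m/s
Outflow: F_out = 11.9 × 9.76 = 116.144 mm·m/s
Steady-state rate R = (F_in − F_out)/L = (320.11 − 116.144) / 91200 m = 2.236e-03 mm/s.
R = 2.236e-03 × 3600 = 8.05 mm/hr.
Over 7.1 h: total = 8.05 × 7.1 = 57.155 ≈ 57 mm.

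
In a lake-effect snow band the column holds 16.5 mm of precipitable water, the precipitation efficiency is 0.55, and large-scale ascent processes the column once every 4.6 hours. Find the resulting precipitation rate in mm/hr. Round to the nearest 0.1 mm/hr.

Each overturning extracts ε × PW = 0.55 × 16.5 = 9.075 mm.
Rate = ε·PW / τ = 9.075 / 4.6 h = 2.0 mm/hr.

R ≈ 2.0 mm/hr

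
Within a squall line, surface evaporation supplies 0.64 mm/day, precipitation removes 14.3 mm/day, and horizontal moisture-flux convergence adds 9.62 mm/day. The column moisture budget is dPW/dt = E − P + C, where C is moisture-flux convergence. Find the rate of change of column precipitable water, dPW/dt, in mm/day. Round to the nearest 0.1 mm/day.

dPW/dt ≈ -4.0 mm/day

dPW/dt = E − P + C = 0.64 − 14.3 + (9.62) = -4.0 mm/day.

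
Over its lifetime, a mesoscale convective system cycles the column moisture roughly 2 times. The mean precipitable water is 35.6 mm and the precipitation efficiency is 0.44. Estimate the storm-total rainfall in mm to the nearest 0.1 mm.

rainfall ≈ 31.3 mm

Each cycle deposits ε × PW = 0.44 × 35.6 = 15.664 mm.
Over 2 cycles: 2 × 15.664 = 31.3 mm.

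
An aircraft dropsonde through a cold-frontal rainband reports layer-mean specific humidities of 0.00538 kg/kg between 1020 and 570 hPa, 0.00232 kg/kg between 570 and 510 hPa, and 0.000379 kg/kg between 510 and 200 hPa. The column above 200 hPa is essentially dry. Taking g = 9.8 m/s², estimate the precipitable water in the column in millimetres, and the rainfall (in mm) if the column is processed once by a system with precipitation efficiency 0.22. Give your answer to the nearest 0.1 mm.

PW ≈ 27.3 mm; rainfall ≈ 6.0 mm

Precipitable water is the column-integrated vapour mass per unit area: PW = (1/g) Σ q̄ Δp, with q in kg/kg and Δp in Pa (1 kg/m² of water = 1 mm).
Layer 1020–570 hPa: Δp = 450 hPa = 45000 Pa, q̄ = 0.00538 kg/kg → 0.00538 × 45000 / 9.8 = 24.70 mm
Layer 570–510 hPa: Δp = 60 hPa = 6000 Pa, q̄ = 0.00232 kg/kg → 0.00232 × 6000 / 9.8 = 1.42 mm
Layer 510–200 hPa: Δp = 310 hPa = 31000 Pa, q̄ = 0.000379 kg/kg → 0.000379 × 31000 / 9.8 = 1.20 mm
PW = 24.70 + 1.42 + 1.20 = 27.32 ≈ 27.3 mm.
Rainfall = ε × PW = 0.22 × 27.3 = 6.0 mm.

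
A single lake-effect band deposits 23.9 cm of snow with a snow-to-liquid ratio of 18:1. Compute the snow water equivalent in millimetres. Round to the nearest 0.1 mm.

SWE ≈ 13.3 mm

SWE = snow depth / ratio = 23.9 cm / 18 = 1.328 cm = 13.3 mm.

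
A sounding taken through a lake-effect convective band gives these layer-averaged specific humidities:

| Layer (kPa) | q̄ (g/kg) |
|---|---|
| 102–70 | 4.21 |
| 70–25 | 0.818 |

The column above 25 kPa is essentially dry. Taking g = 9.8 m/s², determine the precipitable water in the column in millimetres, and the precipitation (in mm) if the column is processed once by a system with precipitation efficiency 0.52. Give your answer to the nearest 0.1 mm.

PW ≈ 17.5 mm; precipitation ≈ 9.1 mm

Precipitable water is the column-integrated vapour mass per unit area: PW = (1/g) Σ q̄ Δp, with q in kg/kg and Δp in Pa (1 kg/m² of water = 1 mm).
Layer 102–70 kPa: Δp = 320 hPa = 32000 Pa, q̄ = 0.00421 kg/kg → 0.00421 × 32000 / 9.8 = 13.75 mm
Layer 70–25 kPa: Δp = 450 hPa = 45000 Pa, q̄ = 0.000818 kg/kg → 0.000818 × 45000 / 9.8 = 3.76 mm
PW = 13.75 + 3.76 = 17.51 ≈ 17.5 mm.
Precipitation = ε × PW = 0.52 × 17.5 = 9.1 mm.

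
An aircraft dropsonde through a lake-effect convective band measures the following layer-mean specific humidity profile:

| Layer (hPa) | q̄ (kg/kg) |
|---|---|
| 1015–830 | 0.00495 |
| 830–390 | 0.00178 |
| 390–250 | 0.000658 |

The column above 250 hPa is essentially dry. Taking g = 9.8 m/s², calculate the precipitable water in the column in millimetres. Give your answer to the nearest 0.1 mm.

PW ≈ 18.3 mm

Precipitable water is the column-integrated vapour mass per unit area: PW = (1/g) Σ q̄ Δp, with q in kg/kg and Δp in Pa (1 kg/m² of water = 1 mm).
Layer 1015–830 hPa: Δp = 185 hPa = 18500 Pa, q̄ = 0.00495 kg/kg → 0.00495 × 18500 / 9.8 = 9.34 mm
Layer 830–390 hPa: Δp = 440 hPa = 44000 Pa, q̄ = 0.00178 kg/kg → 0.00178 × 44000 / 9.8 = 7.99 mm
Layer 390–250 hPa: Δp = 140 hPa = 14000 Pa, q̄ = 0.000658 kg/kg → 0.000658 × 14000 / 9.8 = 0.94 mm
PW = 9.34 + 7.99 + 0.94 = 18.27 ≈ 18.3 mm.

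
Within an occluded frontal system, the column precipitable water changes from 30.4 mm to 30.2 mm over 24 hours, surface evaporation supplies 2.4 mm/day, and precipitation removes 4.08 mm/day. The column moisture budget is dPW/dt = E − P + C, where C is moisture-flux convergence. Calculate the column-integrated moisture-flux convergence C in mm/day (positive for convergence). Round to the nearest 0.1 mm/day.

C ≈ 1.5 mm/day

dPW/dt = (30.2 − 30.4) mm / (24/24 day) = -0.200 mm/day.
C = dPW/dt − E + P = (-0.200) − 2.4 + 4.08 = 1.5 mm/day.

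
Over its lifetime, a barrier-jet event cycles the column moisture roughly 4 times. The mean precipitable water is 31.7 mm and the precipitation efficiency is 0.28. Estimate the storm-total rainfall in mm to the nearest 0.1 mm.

rainfall ≈ 35.5 mm

Each cycle deposits ε × PW = 0.28 × 31.7 = 8.876 mm.
Over 4 cycles: 4 × 8.876 = 35.5 mm.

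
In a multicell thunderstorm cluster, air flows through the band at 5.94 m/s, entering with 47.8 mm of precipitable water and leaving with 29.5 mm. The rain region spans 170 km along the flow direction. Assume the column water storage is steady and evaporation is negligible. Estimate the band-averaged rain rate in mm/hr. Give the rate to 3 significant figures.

Column moisture flux per unit crosswind length is F = V × PW.
Inflow: F_in = 5.94 × 47.8 = 283.932 mm·m/s
Outflow: F_out = 5.94 × 29.5 = 175.23 mm·m/s
Steady-state rate R = (F_in − F_out)/L = (283.932 − 175.23) / 170000 m = 6.394e-04 mm/s.
R = 6.394e-04 × 3600 = 2.30 mm/hr.

R ≈ 2.30 mm/hr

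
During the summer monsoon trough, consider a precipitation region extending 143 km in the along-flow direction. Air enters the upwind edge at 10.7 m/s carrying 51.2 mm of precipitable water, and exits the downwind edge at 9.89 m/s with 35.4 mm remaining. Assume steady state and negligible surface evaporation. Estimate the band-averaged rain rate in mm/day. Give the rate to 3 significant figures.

R ≈ 119 mm/day

Column moisture flux per unit crosswind length is F = V × PW.
Inflow: F_in = 10.7 × 51.2 = 547.84 mm·m/s
Outflow: F_out = 9.89 × 35.4 = 350.106 mm·m/s
Steady-state rate R = (F_in − F_out)/L = (547.84 − 350.106) / 143000 m = 1.383e-03 mm/s.
R = 1.383e-03 × 3600 × 24 = 119 mm/day.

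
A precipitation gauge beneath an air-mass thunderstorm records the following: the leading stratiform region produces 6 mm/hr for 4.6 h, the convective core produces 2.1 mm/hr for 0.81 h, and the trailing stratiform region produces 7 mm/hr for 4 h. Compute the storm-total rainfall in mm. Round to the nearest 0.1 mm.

Total = Σ Rᵢ Δtᵢ = 6 × 4.6 + 2.1 × 0.81 + 7 × 4
      = 27.6 + 1.701 + 28 = 57.3 mm.

total ≈ 57.3 mm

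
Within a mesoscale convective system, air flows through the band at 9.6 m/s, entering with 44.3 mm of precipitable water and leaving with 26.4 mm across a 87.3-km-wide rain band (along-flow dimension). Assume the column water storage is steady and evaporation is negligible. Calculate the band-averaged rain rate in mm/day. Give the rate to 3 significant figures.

R ≈ 170 mm/day

Column moisture flux per unit crosswind length is F = V × PW.
Inflow: F_in = 9.6 × 44.3 = 425.28 mm·m/s
Outflow: F_out = 9.6 × 26.4 = 253.44 mm·m/s
Steady-state rate R = (F_in − F_out)/L = (425.28 − 253.44) / 87300 m = 1.968e-03 mm/s.
R = 1.968e-03 × 3600 × 24 = 170 mm/day.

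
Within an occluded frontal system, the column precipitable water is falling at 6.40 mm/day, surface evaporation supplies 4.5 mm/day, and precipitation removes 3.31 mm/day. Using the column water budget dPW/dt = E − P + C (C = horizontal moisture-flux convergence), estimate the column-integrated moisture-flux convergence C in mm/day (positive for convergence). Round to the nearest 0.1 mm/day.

dPW/dt = -6.40 mm/day.
C = dPW/dt − E + P = (-6.40) − 4.5 + 3.31 = -7.6 mm/day.

C ≈ -7.6 mm/day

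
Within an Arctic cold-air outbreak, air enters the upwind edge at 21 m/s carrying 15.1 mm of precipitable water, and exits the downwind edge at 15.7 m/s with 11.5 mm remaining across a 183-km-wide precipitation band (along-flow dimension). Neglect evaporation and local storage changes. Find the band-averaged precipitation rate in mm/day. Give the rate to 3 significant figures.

Column moisture flux per unit crosswind length is F = V × PW.
Inflow: F_in = 21 × 15.1 = 317.1 mm·m/s
Outflow: F_out = 15.7 × 11.5 = 180.55 mm·m/s
Steady-state rate R = (F_in − F_out)/L = (317.1 − 180.55) / 183000 m = 7.462e-04 mm/s.
R = 7.462e-04 × 3600 × 24 = 64.5 mm/day.

R ≈ 64.5 mm/day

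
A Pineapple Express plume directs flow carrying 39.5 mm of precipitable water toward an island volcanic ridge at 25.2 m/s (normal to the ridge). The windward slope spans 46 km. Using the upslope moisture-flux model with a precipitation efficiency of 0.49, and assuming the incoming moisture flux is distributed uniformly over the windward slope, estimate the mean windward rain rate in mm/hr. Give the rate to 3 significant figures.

R ≈ 38.2 mm/hr

Incoming column moisture flux per unit ridge length: F = V × PW = 25.2 × 39.5 = 995.4 mm·m/s.
Spread over the 46 km slope with efficiency ε = 0.49: R = ε·F/W = 0.49 × 995.4 / 46000 m = 1.060e-02 mm/s.
R = 1.060e-02 × 3600 = 38.2 mm/hr.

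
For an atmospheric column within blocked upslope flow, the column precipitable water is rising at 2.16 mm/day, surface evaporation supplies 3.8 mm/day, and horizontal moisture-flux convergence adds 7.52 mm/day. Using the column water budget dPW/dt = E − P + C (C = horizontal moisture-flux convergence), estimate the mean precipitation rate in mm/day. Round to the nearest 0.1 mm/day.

P ≈ 9.2 mm/day

dPW/dt = +2.16 mm/day.
P = E + C − dPW/dt = 3.8 + (7.52) − (+2.16) = 9.2 mm/day.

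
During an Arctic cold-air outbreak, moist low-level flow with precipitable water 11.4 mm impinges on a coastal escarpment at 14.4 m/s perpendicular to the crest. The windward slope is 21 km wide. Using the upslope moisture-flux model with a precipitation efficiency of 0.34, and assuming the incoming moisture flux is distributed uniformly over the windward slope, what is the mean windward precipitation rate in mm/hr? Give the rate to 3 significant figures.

Incoming column moisture flux per unit ridge length: F = V × PW = 14.4 × 11.4 = 164.16 mm·m/s.
Spread over the 21 km slope with efficiency ε = 0.34: R = ε·F/W = 0.34 × 164.16 / 21000 m = 2.658e-03 mm/s.
R = 2.658e-03 × 3600 = 9.57 mm/hr.

R ≈ 9.57 mm/hr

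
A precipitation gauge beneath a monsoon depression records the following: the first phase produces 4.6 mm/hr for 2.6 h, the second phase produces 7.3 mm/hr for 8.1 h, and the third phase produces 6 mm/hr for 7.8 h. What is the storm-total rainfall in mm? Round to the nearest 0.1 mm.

Total = Σ Rᵢ Δtᵢ = 4.6 × 2.6 + 7.3 × 8.1 + 6 × 7.8
      = 11.96 + 59.13 + 46.8 = 117.9 mm.

total ≈ 117.9 mm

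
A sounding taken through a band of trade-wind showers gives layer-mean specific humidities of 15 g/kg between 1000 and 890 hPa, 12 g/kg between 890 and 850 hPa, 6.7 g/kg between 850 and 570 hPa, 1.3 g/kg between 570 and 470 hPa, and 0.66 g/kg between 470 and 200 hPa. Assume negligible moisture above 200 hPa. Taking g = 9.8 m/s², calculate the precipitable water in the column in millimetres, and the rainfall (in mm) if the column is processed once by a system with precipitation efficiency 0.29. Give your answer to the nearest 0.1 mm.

Precipitable water is the column-integrated vapour mass per unit area: PW = (1/g) Σ q̄ Δp, with q in kg/kg and Δp in Pa (1 kg/m² of water = 1 mm).
Layer 1000–890 hPa: Δp = 110 hPa = 11000 Pa, q̄ = 0.015 kg/kg → 0.015 × 11000 / 9.8 = 16.84 mm
Layer 890–850 hPa: Δp = 40 hPa = 4000 Pa, q̄ = 0.012 kg/kg → 0.012 × 4000 / 9.8 = 4.90 mm
Layer 850–570 hPa: Δp = 280 hPa = 28000 Pa, q̄ = 0.0067 kg/kg → 0.0067 × 28000 / 9.8 = 19.14 mm
Layer 570–470 hPa: Δp = 100 hPa = 10000 Pa, q̄ = 0.0013 kg/kg → 0.0013 × 10000 / 9.8 = 1.33 mm
Layer 470–200 hPa: Δp = 270 hPa = 27000 Pa, q̄ = 0.00066 kg/kg → 0.00066 × 27000 / 9.8 = 1.82 mm
PW = 16.84 + 4.90 + 19.14 + 1.33 + 1.82 = 44.03 ≈ 44.0 mm.
Rainfall = ε × PW = 0.29 × 44.0 = 12.8 mm.

PW ≈ 44.0 mm; rainfall ≈ 12.8 mm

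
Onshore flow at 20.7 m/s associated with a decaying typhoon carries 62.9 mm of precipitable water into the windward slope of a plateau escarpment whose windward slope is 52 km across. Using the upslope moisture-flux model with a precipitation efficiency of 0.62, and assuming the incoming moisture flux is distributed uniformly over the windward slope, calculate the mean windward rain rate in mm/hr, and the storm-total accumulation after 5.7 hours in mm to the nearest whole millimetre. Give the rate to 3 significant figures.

R ≈ 55.9 mm/hr; total ≈ 319 mm

Incoming column moisture flux per unit ridge length: F = V × PW = 20.7 × 62.9 = 1302.03 mm·m/s.
Spread over the 52 km slope with efficiency ε = 0.62: R = ε·F/W = 0.62 × 1302.03 / 52000 m = 1.552e-02 mm/s.
R = 1.552e-02 × 3600 = 55.9 mm/hr.
Over 5.7 h: total = 55.9 × 5.7 = 318.63 ≈ 319 mm.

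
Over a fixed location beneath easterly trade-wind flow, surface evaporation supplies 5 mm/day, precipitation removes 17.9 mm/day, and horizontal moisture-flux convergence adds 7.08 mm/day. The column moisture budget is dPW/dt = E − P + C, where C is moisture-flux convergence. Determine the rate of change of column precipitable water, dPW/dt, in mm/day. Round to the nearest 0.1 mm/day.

dPW/dt = E − P + C = 5 − 17.9 + (7.08) = -5.8 mm/day.

dPW/dt ≈ -5.8 mm/day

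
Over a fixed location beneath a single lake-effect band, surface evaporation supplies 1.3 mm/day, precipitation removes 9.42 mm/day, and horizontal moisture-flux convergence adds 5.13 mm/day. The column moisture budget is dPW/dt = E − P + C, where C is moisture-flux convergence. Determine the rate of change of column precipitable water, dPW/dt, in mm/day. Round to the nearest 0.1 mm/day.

dPW/dt = E − P + C = 1.3 − 9.42 + (5.13) = -3.0 mm/day.

dPW/dt ≈ -3.0 mm/day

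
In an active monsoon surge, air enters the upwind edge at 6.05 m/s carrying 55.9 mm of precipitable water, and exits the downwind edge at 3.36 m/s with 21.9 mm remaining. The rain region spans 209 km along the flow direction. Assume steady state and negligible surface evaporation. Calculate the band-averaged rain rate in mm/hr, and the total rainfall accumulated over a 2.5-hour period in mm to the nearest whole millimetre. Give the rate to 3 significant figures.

Column moisture flux per unit crosswind length is F = V × PW.
Inflow: F_in = 6.05 × 55.9 = 338.195 mm·m/s
Outflow: F_out = 3.36 × 21.9 = 73.584 mm·m/s
Steady-state rate R = (F_in − F_out)/L = (338.195 − 73.584) / 209000 m = 1.266e-03 mm/s.
R = 1.266e-03 × 3600 = 4.56 mm/hr.
Over 2.5 h: total = 4.56 × 2.5 = 11.4 ≈ 11 mm.

R ≈ 4.56 mm/hr; total ≈ 11 mm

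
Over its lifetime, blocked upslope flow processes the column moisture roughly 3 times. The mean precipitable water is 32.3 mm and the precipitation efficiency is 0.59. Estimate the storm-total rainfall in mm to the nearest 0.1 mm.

rainfall ≈ 57.2 mm

Each cycle deposits ε × PW = 0.59 × 32.3 = 19.057 mm.
Over 3 cycles: 3 × 19.057 = 57.2 mm.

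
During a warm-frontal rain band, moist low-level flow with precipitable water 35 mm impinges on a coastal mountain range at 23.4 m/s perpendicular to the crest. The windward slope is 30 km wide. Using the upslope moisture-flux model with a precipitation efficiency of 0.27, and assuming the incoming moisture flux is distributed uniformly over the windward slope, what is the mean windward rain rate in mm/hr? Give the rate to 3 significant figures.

Incoming column moisture flux per unit ridge length: F = V × PW = 23.4 × 35 = 819 mm·m/s.
Spread over the 30 km slope with efficiency ε = 0.27: R = ε·F/W = 0.27 × 819 / 30000 m = 7.371e-03 mm/s.
R = 7.371e-03 × 3600 = 26.5 mm/hr.

R ≈ 26.5 mm/hr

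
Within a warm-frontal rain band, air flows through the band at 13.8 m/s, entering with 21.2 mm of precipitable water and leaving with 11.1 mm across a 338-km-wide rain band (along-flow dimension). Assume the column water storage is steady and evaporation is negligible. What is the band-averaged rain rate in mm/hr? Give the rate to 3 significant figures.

R ≈ 1.48 mm/hr

Column moisture flux per unit crosswind length is F = V × PW.
Inflow: F_in = 13.8 × 21.2 = 292.56 mm·m/s
Outflow: F_out = 13.8 × 11.1 = 153.18 mm·m/s
Steady-state rate R = (F_in − F_out)/L = (292.56 − 153.18) / 338000 m = 4.124e-04 mm/s.
R = 4.124e-04 × 3600 = 1.48 mm/hr.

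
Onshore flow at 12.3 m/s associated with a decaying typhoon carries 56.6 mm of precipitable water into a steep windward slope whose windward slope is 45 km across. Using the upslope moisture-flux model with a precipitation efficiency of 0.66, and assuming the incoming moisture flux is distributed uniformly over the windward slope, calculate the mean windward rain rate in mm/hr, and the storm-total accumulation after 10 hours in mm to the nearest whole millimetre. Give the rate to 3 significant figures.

R ≈ 36.8 mm/hr; total ≈ 368 mm

Incoming column moisture flux per unit ridge length: F = V × PW = 12.3 × 56.6 = 696.18 mm·m/s.
Spread over the 45 km slope with efficiency ε = 0.66: R = ε·F/W = 0.66 × 696.18 / 45000 m = 1.021e-02 mm/s.
R = 1.021e-02 × 3600 = 36.8 mm/hr.
Over 10 h: total = 36.8 × 10 = 368 mm.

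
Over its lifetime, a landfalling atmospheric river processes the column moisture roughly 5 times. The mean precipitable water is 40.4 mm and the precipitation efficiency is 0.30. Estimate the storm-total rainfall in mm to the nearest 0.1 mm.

rainfall ≈ 60.6 mm

Each cycle deposits ε × PW = 0.30 × 40.4 = 12.12 mm.
Over 5 cycles: 5 × 12.12 = 60.6 mm.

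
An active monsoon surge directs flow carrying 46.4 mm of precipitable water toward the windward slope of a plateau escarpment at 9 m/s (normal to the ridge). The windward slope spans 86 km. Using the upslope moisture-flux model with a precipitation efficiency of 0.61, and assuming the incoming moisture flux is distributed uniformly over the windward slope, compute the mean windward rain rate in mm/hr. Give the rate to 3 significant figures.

Incoming column moisture flux per unit ridge length: F = V × PW = 9 × 46.4 = 417.6 mm·m/s.
Spread over the 86 km slope with efficiency ε = 0.61: R = ε·F/W = 0.61 × 417.6 / 86000 m = 2.962e-03 mm/s.
R = 2.962e-03 × 3600 = 10.7 mm/hr.

R ≈ 10.7 mm/hr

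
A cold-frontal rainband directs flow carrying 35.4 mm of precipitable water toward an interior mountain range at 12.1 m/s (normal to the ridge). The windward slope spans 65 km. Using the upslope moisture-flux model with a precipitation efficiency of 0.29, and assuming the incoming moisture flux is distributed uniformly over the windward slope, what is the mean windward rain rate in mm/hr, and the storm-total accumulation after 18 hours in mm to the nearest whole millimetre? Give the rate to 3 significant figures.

R ≈ 6.88 mm/hr; total ≈ 124 mm

Incoming column moisture flux per unit ridge length: F = V × PW = 12.1 × 35.4 = 428.34 mm·m/s.
Spread over the 65 km slope with efficiency ε = 0.29: R = ε·F/W = 0.29 × 428.34 / 65000 m = 1.911e-03 mm/s.
R = 1.911e-03 × 3600 = 6.88 mm/hr.
Over 18 h: total = 6.88 × 18 = 123.84 ≈ 124 mm.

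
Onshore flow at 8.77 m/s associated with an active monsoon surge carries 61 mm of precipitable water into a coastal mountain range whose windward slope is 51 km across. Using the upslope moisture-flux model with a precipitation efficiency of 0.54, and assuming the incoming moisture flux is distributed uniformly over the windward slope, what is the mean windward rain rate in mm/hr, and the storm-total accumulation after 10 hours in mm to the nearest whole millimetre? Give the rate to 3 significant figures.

R ≈ 20.4 mm/hr; total ≈ 204 mm

Incoming column moisture flux per unit ridge length: F = V × PW = 8.77 × 61 = 534.97 mm·m/s.
Spread over the 51 km slope with efficiency ε = 0.54: R = ε·F/W = 0.54 × 534.97 / 51000 m = 5.664e-03 mm/s.
R = 5.664e-03 × 3600 = 20.4 mm/hr.
Over 10 h: total = 20.4 × 10 = 204 mm.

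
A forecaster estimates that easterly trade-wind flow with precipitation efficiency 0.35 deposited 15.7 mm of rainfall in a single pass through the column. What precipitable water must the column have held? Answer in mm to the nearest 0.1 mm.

PW ≈ 44.9 mm

PW = rainfall / ε = 15.7 / 0.35 = 44.9 mm.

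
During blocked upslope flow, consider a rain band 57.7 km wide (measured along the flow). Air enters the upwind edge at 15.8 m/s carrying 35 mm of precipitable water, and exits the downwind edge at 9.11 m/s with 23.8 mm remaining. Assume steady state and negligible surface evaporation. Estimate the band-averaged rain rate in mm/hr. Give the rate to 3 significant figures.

Column moisture flux per unit crosswind length is F = V × PW.
Inflow: F_in = 15.8 × 35 = 553 mm·m/s
Outflow: F_out = 9.11 × 23.8 = 216.818 mm·m/s
Steady-state rate R = (F_in − F_out)/L = (553 − 216.818) / 57700 m = 5.826e-03 mm/s.
R = 5.826e-03 × 3600 = 21.0 mm/hr.

R ≈ 21.0 mm/hr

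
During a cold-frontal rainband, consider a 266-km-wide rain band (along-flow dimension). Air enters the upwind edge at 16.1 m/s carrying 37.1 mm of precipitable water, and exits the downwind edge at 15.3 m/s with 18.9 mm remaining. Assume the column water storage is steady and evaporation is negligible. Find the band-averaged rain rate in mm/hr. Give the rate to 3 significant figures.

R ≈ 4.17 mm/hr

Column moisture flux per unit crosswind length is F = V × PW.
Inflow: F_in = 16.1 × 37.1 = 597.31 mm·m/s
Outflow: F_out = 15.3 × 18.9 = 289.17 mm·m/s
Steady-state rate R = (F_in − F_out)/L = (597.31 − 289.17) / 266000 m = 1.158e-03 mm/s.
R = 1.158e-03 × 3600 = 4.17 mm/hr.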